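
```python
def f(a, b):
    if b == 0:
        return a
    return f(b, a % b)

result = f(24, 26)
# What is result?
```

f(24, 26) -> f(26, 24) -> f(24, 2) -> f(2, 0) -> 2

Answer: 2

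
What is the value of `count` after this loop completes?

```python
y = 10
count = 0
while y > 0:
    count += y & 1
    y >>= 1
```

Count set bits in 10 (binary: 0b1010)
`count` takes the values: 0 → 1 → 2

Answer: 2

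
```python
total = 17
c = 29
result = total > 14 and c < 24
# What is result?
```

Trace:
`total = 17` → total = 17
`c = 29` → c = 29
`result = total > 14 and c < 24` → result = False
So result = False

Answer: False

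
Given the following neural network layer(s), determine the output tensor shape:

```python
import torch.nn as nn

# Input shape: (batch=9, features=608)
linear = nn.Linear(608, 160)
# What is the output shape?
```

Input: (9, 608) -> Output: (9, 160)

Answer: (9, 160)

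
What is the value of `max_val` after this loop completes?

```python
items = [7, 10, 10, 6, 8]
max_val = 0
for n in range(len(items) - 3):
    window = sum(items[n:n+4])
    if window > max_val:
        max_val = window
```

Max sum of 4-element window in [7, 10, 10, 6, 8]
`max_val` takes the values: 0 → 33 → 34

Answer: 34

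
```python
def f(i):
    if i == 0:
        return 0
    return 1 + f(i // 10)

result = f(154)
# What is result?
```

Count of digits of 154: 3

Answer: 3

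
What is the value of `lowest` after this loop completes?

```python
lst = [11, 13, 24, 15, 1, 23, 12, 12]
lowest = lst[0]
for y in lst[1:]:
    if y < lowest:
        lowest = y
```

Minimum of [11, 13, 24, 15, 1, 23, 12, 12]
`lowest` takes the values: 11 → 1

Answer: 1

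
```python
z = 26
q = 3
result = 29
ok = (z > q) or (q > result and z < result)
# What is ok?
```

Trace:
`z = 26` → z = 26
`q = 3` → q = 3
`result = 29` → result = 29
`ok = (z > q) or (q > result and z < result)` → ok = True
So ok = True

Answer: True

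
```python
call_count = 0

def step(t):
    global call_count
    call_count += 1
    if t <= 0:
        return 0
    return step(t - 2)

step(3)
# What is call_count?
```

Linear recursion stepping by 2: 3 calls from t=3 down to ≤0.

Answer: 3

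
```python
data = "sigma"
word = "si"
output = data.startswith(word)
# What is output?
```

Trace:
`data = "sigma"` → data = 'sigma'
`word = "si"` → word = 'si'
`output = data.startswith(word)` → output = True
So output = True

Answer: True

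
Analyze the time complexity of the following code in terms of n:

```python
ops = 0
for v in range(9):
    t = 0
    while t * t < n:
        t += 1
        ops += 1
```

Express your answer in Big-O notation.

Each loop level contributes: 1 × √n. Multiplying the contributions gives O(√n).

Answer: O(√n)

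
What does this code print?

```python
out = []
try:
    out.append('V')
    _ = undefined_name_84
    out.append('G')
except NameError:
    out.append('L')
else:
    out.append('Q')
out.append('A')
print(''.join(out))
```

Execution trace: 'V' (try body) → 'L' (except NameError) → 'A' (after the try/except). Output: VLA

Answer: VLA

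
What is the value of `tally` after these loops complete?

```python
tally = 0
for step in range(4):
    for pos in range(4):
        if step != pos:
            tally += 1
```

4² - 4 (exclude diagonal)
`tally` takes the values: 0 → 1 → 2 → 3 → 4 → 5 → 6 → 7 → 8 → 9 → 10 → 11 → 12

Answer: 12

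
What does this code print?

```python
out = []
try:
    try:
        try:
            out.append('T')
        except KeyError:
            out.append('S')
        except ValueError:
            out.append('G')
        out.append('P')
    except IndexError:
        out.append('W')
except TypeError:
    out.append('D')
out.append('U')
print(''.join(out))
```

Execution trace: 'T' (inner try body, no exception) → 'P' (try body, no exception) → 'U' (after the try/except). Output: TPU

Answer: TPU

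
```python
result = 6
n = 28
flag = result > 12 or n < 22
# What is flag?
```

Trace:
`result = 6` → result = 6
`n = 28` → n = 28
`flag = result > 12 or n < 22` → flag = False
So flag = False

Answer: False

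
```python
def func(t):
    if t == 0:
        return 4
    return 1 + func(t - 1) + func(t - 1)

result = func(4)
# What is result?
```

func(t) = 1 + 2·func(t-1), func(0)=4. Closed form: (4+1)·2^4 - 1 = 79.

Answer: 79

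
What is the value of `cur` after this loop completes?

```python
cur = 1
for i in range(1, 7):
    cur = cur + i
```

Start at 1, add 1 through 6
`cur` takes the values: 1 → 2 → 4 → 7 → 11 → 16 → 22

Answer: 22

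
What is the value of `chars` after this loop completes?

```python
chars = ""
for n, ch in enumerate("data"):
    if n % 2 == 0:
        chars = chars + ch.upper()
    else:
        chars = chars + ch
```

Uppercase even positions in 'data'
`chars` takes the values: "" → "D" → "Da" → "DaT" → "DaTa"

Answer: "DaTa"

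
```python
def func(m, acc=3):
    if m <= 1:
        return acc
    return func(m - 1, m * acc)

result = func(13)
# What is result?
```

Accumulator trace (n, acc): (13, 3) -> (12, 39) -> (11, 468) -> (10, 5148) -> (9, 51480) -> (8, 463320) -> (7, 3706560) -> (6, 25945920) -> (5, 155675520) -> (4, 778377600) -> (3, 3113510400) -> (2, 9340531200) -> (1, 18681062400) -> return 18681062400

Answer: 18681062400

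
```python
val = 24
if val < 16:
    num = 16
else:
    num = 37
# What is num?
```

Trace:
`val = 24` → val = 24
`if val < 16: ...` → val < 16 is False, take else branch → num = 37
So num = 37

Answer: 37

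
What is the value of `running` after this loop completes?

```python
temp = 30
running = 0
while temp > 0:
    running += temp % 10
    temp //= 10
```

Sum digits of 30
`running` takes the values: 0 → 3

Answer: 3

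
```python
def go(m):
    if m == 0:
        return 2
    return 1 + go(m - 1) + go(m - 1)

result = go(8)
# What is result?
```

go(m) = 1 + 2·go(m-1), go(0)=2. Closed form: (2+1)·2^8 - 1 = 767.

Answer: 767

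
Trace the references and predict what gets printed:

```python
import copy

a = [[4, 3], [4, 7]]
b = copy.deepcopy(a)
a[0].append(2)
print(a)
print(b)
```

Key concept: deep copy is fully independent.
Step by step:
`a = [[4, 3], [4, 7]]` → a = [[4, 3], [4, 7]]
`b = copy.deepcopy(a)` → b = [[4, 3], [4, 7]]
`a[0].append(2)` → a = [[4, 3, 2], [4, 7]]
`print(a)` → prints [[4, 3, 2], [4, 7]]
`print(b)` → prints [[4, 3], [4, 7]]

Answer:
[[4, 3, 2], [4, 7]]
[[4, 3], [4, 7]]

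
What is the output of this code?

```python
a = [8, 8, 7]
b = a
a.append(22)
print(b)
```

Key concept: basic list aliasing.
Step by step:
`a = [8, 8, 7]` → a = [8, 8, 7]
`b = a` → b = [8, 8, 7] (same object as a)
`a.append(22)` → a = [8, 8, 7, 22] (same object as b); b = [8, 8, 7, 22] (same object as a)
`print(b)` → prints [8, 8, 7, 22]

Answer: [8, 8, 7, 22]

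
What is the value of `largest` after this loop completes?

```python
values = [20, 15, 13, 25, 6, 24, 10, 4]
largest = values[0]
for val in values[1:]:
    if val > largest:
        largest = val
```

Maximum of [20, 15, 13, 25, 6, 24, 10, 4]
`largest` takes the values: 20 → 25

Answer: 25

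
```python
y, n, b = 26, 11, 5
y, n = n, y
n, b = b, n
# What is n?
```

Trace:
`y, n, b = 26, 11, 5` → y = 26; n = 11; b = 5
`y, n = n, y` → y = 11; n = 26
`n, b = b, n` → n = 5; b = 26
So n = 5

Answer: 5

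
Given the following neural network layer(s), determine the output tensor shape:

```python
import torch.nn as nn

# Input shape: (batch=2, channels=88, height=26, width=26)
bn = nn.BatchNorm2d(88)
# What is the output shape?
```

Input: (2, 88, 26, 26) -> Output: (2, 88, 26, 26)

Answer: (2, 88, 26, 26)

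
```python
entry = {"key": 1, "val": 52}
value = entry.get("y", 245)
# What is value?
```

Trace:
`entry = {"key": 1, "val": 52}` → entry = {'key': 1, 'val': 52}
`value = entry.get("y", 245)` → value = 245
So value = 245

Answer: 245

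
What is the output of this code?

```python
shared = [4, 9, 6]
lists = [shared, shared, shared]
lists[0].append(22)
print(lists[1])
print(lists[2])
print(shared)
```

Key concept: list of same reference.
Step by step:
`shared = [4, 9, 6]` → shared = [4, 9, 6]
`lists = [shared, shared, shared]` → lists = [[4, 9, 6], [4, 9, 6], [4, 9, 6]]
`lists[0].append(22)` → shared = [4, 9, 6, 22]; lists = [[4, 9, 6, 22], [4, 9, 6, 22], [4, 9, 6, 22]]
`print(lists[1])` → prints [4, 9, 6, 22]
`print(lists[2])` → prints [4, 9, 6, 22]
`print(shared)` → prints [4, 9, 6, 22]

Answer:
[4, 9, 6, 22]
[4, 9, 6, 22]
[4, 9, 6, 22]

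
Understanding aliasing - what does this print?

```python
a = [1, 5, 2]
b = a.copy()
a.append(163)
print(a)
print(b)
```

Key concept: list.copy() creates independent copy.
Step by step:
`a = [1, 5, 2]` → a = [1, 5, 2]
`b = a.copy()` → b = [1, 5, 2]
`a.append(163)` → a = [1, 5, 2, 163]
`print(a)` → prints [1, 5, 2, 163]
`print(b)` → prints [1, 5, 2]

Answer:
[1, 5, 2, 163]
[1, 5, 2]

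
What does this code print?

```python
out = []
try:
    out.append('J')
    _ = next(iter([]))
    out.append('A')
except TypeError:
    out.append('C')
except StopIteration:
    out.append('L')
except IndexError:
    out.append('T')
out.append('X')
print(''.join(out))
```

Execution trace: 'J' (try body) → 'L' (except StopIteration) → 'X' (after the try/except). Output: JLX

Answer: JLX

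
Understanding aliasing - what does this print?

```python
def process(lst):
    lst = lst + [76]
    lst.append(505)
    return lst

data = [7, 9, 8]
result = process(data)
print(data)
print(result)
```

Key concept: rebinding parameter vs mutation.
Step by step:
`data = [7, 9, 8]` → data = [7, 9, 8]
`result = process(data)` → result = [7, 9, 8, 76, 505]
`print(data)` → prints [7, 9, 8]
`print(result)` → prints [7, 9, 8, 76, 505]

Answer:
[7, 9, 8]
[7, 9, 8, 76, 505]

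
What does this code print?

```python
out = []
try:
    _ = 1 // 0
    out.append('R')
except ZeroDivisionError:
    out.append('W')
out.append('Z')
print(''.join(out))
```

Execution trace: 'W' (except ZeroDivisionError) → 'Z' (after the try/except). Output: WZ

Answer: WZ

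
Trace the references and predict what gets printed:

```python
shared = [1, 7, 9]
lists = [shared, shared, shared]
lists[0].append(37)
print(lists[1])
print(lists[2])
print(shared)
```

Key concept: list of same reference.
Step by step:
`shared = [1, 7, 9]` → shared = [1, 7, 9]
`lists = [shared, shared, shared]` → lists = [[1, 7, 9], [1, 7, 9], [1, 7, 9]]
`lists[0].append(37)` → shared = [1, 7, 9, 37]; lists = [[1, 7, 9, 37], [1, 7, 9, 37], [1, 7, 9, 37]]
`print(lists[1])` → prints [1, 7, 9, 37]
`print(lists[2])` → prints [1, 7, 9, 37]
`print(shared)` → prints [1, 7, 9, 37]

Answer:
[1, 7, 9, 37]
[1, 7, 9, 37]
[1, 7, 9, 37]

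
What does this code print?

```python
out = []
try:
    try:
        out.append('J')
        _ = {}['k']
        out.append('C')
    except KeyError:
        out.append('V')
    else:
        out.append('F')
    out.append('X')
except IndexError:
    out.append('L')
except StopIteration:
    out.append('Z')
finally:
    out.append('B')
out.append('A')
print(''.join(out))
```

Execution trace: 'J' (inner try body) → 'V' (inner except KeyError) → 'X' (try body, no exception) → 'B' (finally) → 'A' (after the try/except). Output: JVXBA

Answer: JVXBA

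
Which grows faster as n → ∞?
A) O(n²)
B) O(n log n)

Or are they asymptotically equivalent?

O(n²) vs O(n log n): Higher order terms dominate.

Answer: A) O(n²) grows faster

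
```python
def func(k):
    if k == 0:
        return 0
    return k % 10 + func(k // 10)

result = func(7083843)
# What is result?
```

Sum of digits of 7083843: 3 + 4 + 8 + 3 + 8 + 0 + 7 = 33

Answer: 33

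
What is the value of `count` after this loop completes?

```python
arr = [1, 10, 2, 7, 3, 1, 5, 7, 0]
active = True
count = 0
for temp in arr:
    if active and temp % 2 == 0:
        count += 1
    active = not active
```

Count even values at even positions
`count` takes the values: 0 → 1 → 2

Answer: 2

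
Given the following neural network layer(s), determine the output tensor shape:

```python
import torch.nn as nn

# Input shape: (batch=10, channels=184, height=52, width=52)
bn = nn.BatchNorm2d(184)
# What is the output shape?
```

Input: (10, 184, 52, 52) -> Output: (10, 184, 52, 52)

Answer: (10, 184, 52, 52)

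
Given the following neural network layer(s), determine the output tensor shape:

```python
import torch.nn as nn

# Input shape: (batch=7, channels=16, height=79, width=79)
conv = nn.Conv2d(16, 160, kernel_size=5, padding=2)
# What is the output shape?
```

Input: (7, 16, 79, 79) -> Output: (7, 160, 79, 79)

Answer: (7, 160, 79, 79)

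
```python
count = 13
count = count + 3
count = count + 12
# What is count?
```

Trace:
`count = 13` → count = 13
`count = count + 3` → count = 16
`count = count + 12` → count = 28
So count = 28

Answer: 28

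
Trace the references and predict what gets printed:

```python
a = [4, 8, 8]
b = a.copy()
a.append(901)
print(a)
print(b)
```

Key concept: list.copy() creates independent copy.
Step by step:
`a = [4, 8, 8]` → a = [4, 8, 8]
`b = a.copy()` → b = [4, 8, 8]
`a.append(901)` → a = [4, 8, 8, 901]
`print(a)` → prints [4, 8, 8, 901]
`print(b)` → prints [4, 8, 8]

Answer:
[4, 8, 8, 901]
[4, 8, 8]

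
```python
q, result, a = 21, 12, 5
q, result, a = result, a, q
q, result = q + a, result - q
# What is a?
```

Trace:
`q, result, a = 21, 12, 5` → q = 21; result = 12; a = 5
`q, result, a = result, a, q` → q = 12; result = 5; a = 21
`q, result = q + a, result - q` → q = 33; result = -7
So a = 21

Answer: 21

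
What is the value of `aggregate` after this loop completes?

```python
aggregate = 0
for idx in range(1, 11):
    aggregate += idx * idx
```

Sum of squares 1² to 10² = 385
`aggregate` takes the values: 0 → 1 → 5 → 14 → 30 → 55 → 91 → 140 → 204 → 285 → 385

Answer: 385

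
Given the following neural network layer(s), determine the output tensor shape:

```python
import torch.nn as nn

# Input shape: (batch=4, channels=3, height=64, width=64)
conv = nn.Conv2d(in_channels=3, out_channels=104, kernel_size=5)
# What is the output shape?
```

Input: (4, 3, 64, 64) -> Output: (4, 104, 60, 60)

Answer: (4, 104, 60, 60)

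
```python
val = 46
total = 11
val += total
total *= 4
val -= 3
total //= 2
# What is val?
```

Trace:
`val = 46` → val = 46
`total = 11` → total = 11
`val += total` → val = 57
`total *= 4` → total = 44
`val -= 3` → val = 54
`total //= 2` → total = 22
So val = 54

Answer: 54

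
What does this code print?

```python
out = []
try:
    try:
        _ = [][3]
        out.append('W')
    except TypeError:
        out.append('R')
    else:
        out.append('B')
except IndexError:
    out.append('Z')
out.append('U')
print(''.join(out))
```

Execution trace: 'Z' (outer except IndexError) → 'U' (after the try/except). Output: ZU

Answer: ZU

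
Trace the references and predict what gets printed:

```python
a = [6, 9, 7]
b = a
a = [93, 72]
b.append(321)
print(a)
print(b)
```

Key concept: rebinding vs mutation: a is rebound to a new list, b still points at the original.
Step by step:
`a = [6, 9, 7]` → a = [6, 9, 7]
`b = a` → b = [6, 9, 7] (same object as a)
`a = [93, 72]` → a = [93, 72]
`b.append(321)` → b = [6, 9, 7, 321]
`print(a)` → prints [93, 72]
`print(b)` → prints [6, 9, 7, 321]

Answer:
[93, 72]
[6, 9, 7, 321]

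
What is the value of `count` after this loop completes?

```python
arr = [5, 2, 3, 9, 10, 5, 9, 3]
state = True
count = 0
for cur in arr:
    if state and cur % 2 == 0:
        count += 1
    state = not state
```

Count even values at even positions
`count` takes the values: 0 → 1

Answer: 1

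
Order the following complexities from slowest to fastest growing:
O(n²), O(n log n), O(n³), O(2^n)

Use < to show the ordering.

Ordered by growth rate: O(n log n) < O(n²) < O(n³) < O(2^n)

Answer: O(n log n) < O(n²) < O(n³) < O(2^n)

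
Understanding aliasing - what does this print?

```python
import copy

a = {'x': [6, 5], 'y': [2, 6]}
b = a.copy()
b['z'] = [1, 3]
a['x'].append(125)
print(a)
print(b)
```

Key concept: shallow copy of dict with mutable values.
Step by step:
`a = {'x': [6, 5], 'y': [2, 6]}` → a = {'x': [6, 5], 'y': [2, 6]}
`b = a.copy()` → b = {'x': [6, 5], 'y': [2, 6]}
`b['z'] = [1, 3]` → b = {'x': [6, 5], 'y': [2, 6], 'z': [1, 3]}
`a['x'].append(125)` → a = {'x': [6, 5, 125], 'y': [2, 6]}; b = {'x': [6, 5, 125], 'y': [2, 6], 'z': [1, 3]}
`print(a)` → prints {'x': [6, 5, 125], 'y': [2, 6]}
`print(b)` → prints {'x': [6, 5, 125], 'y': [2, 6], 'z': [1, 3]}

Answer:
{'x': [6, 5, 125], 'y': [2, 6]}
{'x': [6, 5, 125], 'y': [2, 6], 'z': [1, 3]}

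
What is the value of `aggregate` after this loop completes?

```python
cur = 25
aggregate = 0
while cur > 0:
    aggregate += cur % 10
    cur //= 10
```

Sum digits of 25
`aggregate` takes the values: 0 → 5 → 7

Answer: 7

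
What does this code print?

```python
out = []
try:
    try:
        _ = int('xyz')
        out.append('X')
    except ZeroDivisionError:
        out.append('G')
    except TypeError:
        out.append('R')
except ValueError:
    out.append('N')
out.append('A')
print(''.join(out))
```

Execution trace: 'N' (outer except ValueError) → 'A' (after the try/except). Output: NA

Answer: NA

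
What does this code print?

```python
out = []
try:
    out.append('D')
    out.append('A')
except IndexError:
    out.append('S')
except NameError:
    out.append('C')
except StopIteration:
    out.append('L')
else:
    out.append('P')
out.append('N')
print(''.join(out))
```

Execution trace: 'D' (try body) → 'A' (try body, no exception) → 'P' (else) → 'N' (after the try/except). Output: DAPN

Answer: DAPN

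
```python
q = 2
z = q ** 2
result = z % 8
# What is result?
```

Trace:
`q = 2` → q = 2
`z = q ** 2` → z = 4
`result = z % 8` → result = 4
So result = 4

Answer: 4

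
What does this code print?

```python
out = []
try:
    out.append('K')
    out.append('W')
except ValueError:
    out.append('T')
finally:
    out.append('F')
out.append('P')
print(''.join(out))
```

Execution trace: 'K' (try body) → 'W' (try body, no exception) → 'F' (finally) → 'P' (after the try/except). Output: KWFP

Answer: KWFP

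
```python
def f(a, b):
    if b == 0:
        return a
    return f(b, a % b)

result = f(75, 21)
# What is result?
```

f(75, 21) -> f(21, 12) -> f(12, 9) -> f(9, 3) -> f(3, 0) -> 3

Answer: 3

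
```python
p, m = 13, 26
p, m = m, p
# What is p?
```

Trace:
`p, m = 13, 26` → p = 13; m = 26
`p, m = m, p` → p = 26; m = 13
So p = 26

Answer: 26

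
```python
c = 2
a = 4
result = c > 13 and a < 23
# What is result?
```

Trace:
`c = 2` → c = 2
`a = 4` → a = 4
`result = c > 13 and a < 23` → result = False
So result = False

Answer: False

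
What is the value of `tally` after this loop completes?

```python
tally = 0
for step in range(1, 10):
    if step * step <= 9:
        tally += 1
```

Count numbers where step² ≤ 9
`tally` takes the values: 0 → 1 → 2 → 3

Answer: 3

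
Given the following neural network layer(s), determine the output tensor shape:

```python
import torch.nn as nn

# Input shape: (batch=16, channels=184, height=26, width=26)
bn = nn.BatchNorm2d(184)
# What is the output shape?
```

Input: (16, 184, 26, 26) -> Output: (16, 184, 26, 26)

Answer: (16, 184, 26, 26)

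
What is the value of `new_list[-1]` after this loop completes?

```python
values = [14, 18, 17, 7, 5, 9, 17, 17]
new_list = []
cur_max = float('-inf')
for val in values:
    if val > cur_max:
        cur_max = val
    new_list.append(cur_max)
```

Running max ends at 18
`new_list` takes the values: [] → [14] → [14, 18] → [14, 18, 18] → [14, 18, 18, 18] → [14, 18, 18, 18, 18] → [14, 18, 18, 18, 18, 18] → [14, 18, 18, 18, 18, 18, 18] → [14, 18, 18, 18, 18, 18, 18, 18]
So `new_list[-1]` = 18

Answer: 18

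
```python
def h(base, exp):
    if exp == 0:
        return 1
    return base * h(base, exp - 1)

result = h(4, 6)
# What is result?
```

h(4, 6) = 4 * 4 * 4 * 4 * 4 * 4 = 4096

Answer: 4096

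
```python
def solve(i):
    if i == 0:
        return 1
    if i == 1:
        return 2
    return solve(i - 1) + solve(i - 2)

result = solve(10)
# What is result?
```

Build up from base cases: solve(0)=1, solve(1)=2, solve(2)=3, solve(3)=5, solve(4)=8, solve(5)=13, solve(6)=21, ..., solve(10)=144

Answer: 144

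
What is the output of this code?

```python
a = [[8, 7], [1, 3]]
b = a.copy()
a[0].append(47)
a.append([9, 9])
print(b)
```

Key concept: shallow copy with nested lists.
Step by step:
`a = [[8, 7], [1, 3]]` → a = [[8, 7], [1, 3]]
`b = a.copy()` → b = [[8, 7], [1, 3]]
`a[0].append(47)` → a = [[8, 7, 47], [1, 3]]; b = [[8, 7, 47], [1, 3]]
`a.append([9, 9])` → a = [[8, 7, 47], [1, 3], [9, 9]]
`print(b)` → prints [[8, 7, 47], [1, 3]]

Answer: [[8, 7, 47], [1, 3]]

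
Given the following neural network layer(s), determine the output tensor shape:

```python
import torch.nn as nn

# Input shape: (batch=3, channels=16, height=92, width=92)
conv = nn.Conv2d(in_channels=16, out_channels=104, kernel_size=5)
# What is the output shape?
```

Input: (3, 16, 92, 92) -> Output: (3, 104, 88, 88)

Answer: (3, 104, 88, 88)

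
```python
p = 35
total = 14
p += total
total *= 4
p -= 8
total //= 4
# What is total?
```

Trace:
`p = 35` → p = 35
`total = 14` → total = 14
`p += total` → p = 49
`total *= 4` → total = 56
`p -= 8` → p = 41
`total //= 4` → total = 14
So total = 14

Answer: 14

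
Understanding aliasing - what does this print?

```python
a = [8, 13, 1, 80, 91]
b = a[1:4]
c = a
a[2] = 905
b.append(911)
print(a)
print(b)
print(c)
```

Key concept: slice vs alias.
Step by step:
`a = [8, 13, 1, 80, 91]` → a = [8, 13, 1, 80, 91]
`b = a[1:4]` → b = [13, 1, 80]
`c = a` → c = [8, 13, 1, 80, 91] (same object as a)
`a[2] = 905` → a = [8, 13, 905, 80, 91] (same object as c); c = [8, 13, 905, 80, 91] (same object as a)
`b.append(911)` → b = [13, 1, 80, 911]
`print(a)` → prints [8, 13, 905, 80, 91]
`print(b)` → prints [13, 1, 80, 911]
`print(c)` → prints [8, 13, 905, 80, 91]

Answer:
[8, 13, 905, 80, 91]
[13, 1, 80, 911]
[8, 13, 905, 80, 91]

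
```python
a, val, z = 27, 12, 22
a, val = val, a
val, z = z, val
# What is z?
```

Trace:
`a, val, z = 27, 12, 22` → a = 27; val = 12; z = 22
`a, val = val, a` → a = 12; val = 27
`val, z = z, val` → val = 22; z = 27
So z = 27

Answer: 27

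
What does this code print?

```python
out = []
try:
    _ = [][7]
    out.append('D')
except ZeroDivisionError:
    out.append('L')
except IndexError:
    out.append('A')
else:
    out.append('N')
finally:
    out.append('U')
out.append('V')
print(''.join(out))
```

Execution trace: 'A' (except IndexError) → 'U' (finally) → 'V' (after the try/except). Output: AUV

Answer: AUV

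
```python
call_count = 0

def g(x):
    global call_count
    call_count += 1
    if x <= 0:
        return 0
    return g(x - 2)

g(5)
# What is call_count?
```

Linear recursion stepping by 2: 4 calls from x=5 down to ≤0.

Answer: 4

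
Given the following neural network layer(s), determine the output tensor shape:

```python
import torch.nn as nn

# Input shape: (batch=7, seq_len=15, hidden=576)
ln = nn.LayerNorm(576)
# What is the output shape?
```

Input: (7, 15, 576) -> Output: (7, 15, 576)

Answer: (7, 15, 576)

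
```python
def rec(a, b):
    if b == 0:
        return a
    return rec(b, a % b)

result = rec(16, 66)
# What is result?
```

rec(16, 66) -> rec(66, 16) -> rec(16, 2) -> rec(2, 0) -> 2

Answer: 2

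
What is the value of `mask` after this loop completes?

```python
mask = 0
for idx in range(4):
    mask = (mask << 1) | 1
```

Build 4 consecutive 1-bits: 0b1111
`mask` takes the values: 0 → 1 → 3 → 7 → 15

Answer: 15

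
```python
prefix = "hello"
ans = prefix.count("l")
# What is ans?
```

Trace:
`prefix = "hello"` → prefix = 'hello'
`ans = prefix.count("l")` → ans = 2
So ans = 2

Answer: 2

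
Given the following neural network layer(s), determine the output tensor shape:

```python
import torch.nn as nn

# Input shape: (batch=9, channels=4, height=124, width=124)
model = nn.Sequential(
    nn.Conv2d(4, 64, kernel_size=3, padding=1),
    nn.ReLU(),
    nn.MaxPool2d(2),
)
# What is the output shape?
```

Input: (9, 4, 124, 124) -> after Conv2d: (9, 64, 124, 124) -> after ReLU: (9, 64, 124, 124) -> Output: (9, 64, 62, 62)

Answer: (9, 64, 62, 62)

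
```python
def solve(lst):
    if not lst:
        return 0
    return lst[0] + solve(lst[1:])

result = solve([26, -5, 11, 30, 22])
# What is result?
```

26 + (-5) + 11 + 30 + 22 + 0 = 84

Answer: 84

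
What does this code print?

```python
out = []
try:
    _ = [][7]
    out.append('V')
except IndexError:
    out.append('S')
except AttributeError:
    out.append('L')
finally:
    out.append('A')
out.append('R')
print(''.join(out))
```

Execution trace: 'S' (except IndexError) → 'A' (finally) → 'R' (after the try/except). Output: SAR

Answer: SAR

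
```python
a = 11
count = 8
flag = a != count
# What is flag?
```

Trace:
`a = 11` → a = 11
`count = 8` → count = 8
`flag = a != count` → flag = True
So flag = True

Answer: True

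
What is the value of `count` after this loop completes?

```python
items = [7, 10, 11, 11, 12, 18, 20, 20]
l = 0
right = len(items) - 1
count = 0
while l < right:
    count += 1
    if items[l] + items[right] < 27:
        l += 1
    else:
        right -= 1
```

Steps to find pair summing to 27
`count` takes the values: 0 → 1 → 2 → 3 → 4 → 5 → 6 → 7

Answer: 7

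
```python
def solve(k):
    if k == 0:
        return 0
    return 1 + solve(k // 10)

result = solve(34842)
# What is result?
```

Count of digits of 34842: 5

Answer: 5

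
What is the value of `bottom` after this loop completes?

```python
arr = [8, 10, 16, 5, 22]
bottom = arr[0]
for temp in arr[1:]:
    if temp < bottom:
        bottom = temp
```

Minimum of [8, 10, 16, 5, 22]
`bottom` takes the values: 8 → 5

Answer: 5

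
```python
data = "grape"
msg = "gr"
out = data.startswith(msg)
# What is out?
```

Trace:
`data = "grape"` → data = 'grape'
`msg = "gr"` → msg = 'gr'
`out = data.startswith(msg)` → out = True
So out = True

Answer: True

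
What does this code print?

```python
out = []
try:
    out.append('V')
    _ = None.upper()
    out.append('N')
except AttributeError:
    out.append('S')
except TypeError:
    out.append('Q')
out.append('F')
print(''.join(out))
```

Execution trace: 'V' (try body) → 'S' (except AttributeError) → 'F' (after the try/except). Output: VSF

Answer: VSF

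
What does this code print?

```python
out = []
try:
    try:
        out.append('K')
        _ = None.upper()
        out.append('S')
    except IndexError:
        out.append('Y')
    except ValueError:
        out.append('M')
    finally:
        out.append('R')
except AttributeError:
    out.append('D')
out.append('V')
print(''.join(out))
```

Execution trace: 'K' (try body) → 'R' (finally) → 'D' (outer except AttributeError) → 'V' (after the try/except). Output: KRDV

Answer: KRDV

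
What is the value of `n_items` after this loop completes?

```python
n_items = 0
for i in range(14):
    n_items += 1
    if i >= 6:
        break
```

Loop breaks when i reaches 6, n_items is 7
`n_items` takes the values: 0 → 1 → 2 → 3 → 4 → 5 → 6 → 7

Answer: 7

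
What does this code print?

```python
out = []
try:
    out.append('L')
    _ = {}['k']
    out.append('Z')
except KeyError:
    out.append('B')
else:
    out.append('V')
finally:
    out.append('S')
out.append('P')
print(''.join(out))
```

Execution trace: 'L' (try body) → 'B' (except KeyError) → 'S' (finally) → 'P' (after the try/except). Output: LBSP

Answer: LBSP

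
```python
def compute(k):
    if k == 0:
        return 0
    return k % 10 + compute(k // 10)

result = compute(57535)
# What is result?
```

Sum of digits of 57535: 5 + 3 + 5 + 7 + 5 = 25

Answer: 25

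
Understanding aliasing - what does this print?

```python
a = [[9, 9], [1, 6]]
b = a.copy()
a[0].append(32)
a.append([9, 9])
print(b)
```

Key concept: shallow copy with nested lists.
Step by step:
`a = [[9, 9], [1, 6]]` → a = [[9, 9], [1, 6]]
`b = a.copy()` → b = [[9, 9], [1, 6]]
`a[0].append(32)` → a = [[9, 9, 32], [1, 6]]; b = [[9, 9, 32], [1, 6]]
`a.append([9, 9])` → a = [[9, 9, 32], [1, 6], [9, 9]]
`print(b)` → prints [[9, 9, 32], [1, 6]]

Answer: [[9, 9, 32], [1, 6]]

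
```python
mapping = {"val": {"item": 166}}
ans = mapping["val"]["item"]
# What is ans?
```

Trace:
`mapping = {"val": {"item": 166}}` → mapping = {'val': {'item': 166}}
`ans = mapping["val"]["item"]` → ans = 166
So ans = 166

Answer: 166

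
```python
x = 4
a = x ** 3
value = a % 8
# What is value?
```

Trace:
`x = 4` → x = 4
`a = x ** 3` → a = 64
`value = a % 8` → value = 0
So value = 0

Answer: 0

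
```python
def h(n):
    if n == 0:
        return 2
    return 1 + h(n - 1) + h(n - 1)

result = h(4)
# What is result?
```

h(n) = 1 + 2·h(n-1), h(0)=2. Closed form: (2+1)·2^4 - 1 = 47.

Answer: 47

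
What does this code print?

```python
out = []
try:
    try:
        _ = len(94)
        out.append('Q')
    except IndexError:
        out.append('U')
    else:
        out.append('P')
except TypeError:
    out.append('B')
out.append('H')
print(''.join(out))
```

Execution trace: 'B' (outer except TypeError) → 'H' (after the try/except). Output: BH

Answer: BH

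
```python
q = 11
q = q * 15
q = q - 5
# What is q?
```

Trace:
`q = 11` → q = 11
`q = q * 15` → q = 165
`q = q - 5` → q = 160
So q = 160

Answer: 160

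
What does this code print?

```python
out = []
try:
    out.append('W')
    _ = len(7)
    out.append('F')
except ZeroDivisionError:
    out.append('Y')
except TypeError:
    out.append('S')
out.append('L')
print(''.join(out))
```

Execution trace: 'W' (try body) → 'S' (except TypeError) → 'L' (after the try/except). Output: WSL

Answer: WSL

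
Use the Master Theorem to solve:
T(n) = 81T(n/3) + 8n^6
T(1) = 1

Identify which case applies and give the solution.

a=81, b=3, f(n)=8n^6. log_3(81) = 4. Since c=6 > 4 and the regularity condition holds (81(n/3)^6 = (81/3^6)n^6 with 81/3^6 < 1), Case 3 applies: T(n) = Θ(f(n)) = O(n^6).

Answer: O(n^6) - Case 3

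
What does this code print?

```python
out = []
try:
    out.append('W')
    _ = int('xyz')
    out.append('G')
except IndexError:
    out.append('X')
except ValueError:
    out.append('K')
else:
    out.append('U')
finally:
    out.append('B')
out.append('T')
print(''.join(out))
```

Execution trace: 'W' (try body) → 'K' (except ValueError) → 'B' (finally) → 'T' (after the try/except). Output: WKBT

Answer: WKBT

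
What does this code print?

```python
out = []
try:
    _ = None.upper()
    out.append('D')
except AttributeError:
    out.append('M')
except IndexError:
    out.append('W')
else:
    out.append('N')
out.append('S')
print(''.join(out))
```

Execution trace: 'M' (except AttributeError) → 'S' (after the try/except). Output: MS

Answer: MS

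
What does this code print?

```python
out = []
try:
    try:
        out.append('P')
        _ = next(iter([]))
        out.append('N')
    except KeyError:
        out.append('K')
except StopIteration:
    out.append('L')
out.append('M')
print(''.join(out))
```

Execution trace: 'P' (try body) → 'L' (outer except StopIteration) → 'M' (after the try/except). Output: PLM

Answer: PLM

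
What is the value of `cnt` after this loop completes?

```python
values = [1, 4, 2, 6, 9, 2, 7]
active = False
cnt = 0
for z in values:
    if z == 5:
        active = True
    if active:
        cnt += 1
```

Count elements after first 5 in [1, 4, 2, 6, 9, 2, 7]
`cnt` takes the values: 0

Answer: 0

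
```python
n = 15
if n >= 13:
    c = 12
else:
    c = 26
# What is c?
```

Trace:
`n = 15` → n = 15
`if n >= 13: ...` → n >= 13 is True → c = 12
So c = 12

Answer: 12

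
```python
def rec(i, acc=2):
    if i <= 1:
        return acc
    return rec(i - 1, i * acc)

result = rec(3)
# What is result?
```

Accumulator trace (n, acc): (3, 2) -> (2, 6) -> (1, 12) -> return 12

Answer: 12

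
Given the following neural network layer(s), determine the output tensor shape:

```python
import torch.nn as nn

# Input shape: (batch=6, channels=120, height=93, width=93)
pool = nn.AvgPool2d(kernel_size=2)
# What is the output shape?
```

Input: (6, 120, 93, 93) -> Output: (6, 120, 46, 46)

Answer: (6, 120, 46, 46)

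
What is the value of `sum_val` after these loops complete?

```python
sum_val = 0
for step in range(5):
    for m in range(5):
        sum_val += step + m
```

Sum of all step+m for step,m in 5x5
`sum_val` takes the values: 0 → 1 → 3 → 6 → 10 → 11 → 13 → 16 → 20 → 25 → 27 → 30 → 34 → 39 → 45 → 48 → 52 → 57 → 63 → 70 → 74 → 79 → 85 → 92 → 100

Answer: 100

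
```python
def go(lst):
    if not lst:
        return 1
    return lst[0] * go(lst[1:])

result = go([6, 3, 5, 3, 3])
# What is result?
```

Product over [6, 3, 5, 3, 3] = 6 * 3 * 5 * 3 * 3 = 810

Answer: 810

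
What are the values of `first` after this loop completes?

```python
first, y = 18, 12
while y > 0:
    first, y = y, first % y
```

GCD of 18 and 12
`first` takes the values: 18 → 12 → 6

Answer: 6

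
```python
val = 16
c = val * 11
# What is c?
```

Trace:
`val = 16` → val = 16
`c = val * 11` → c = 176
So c = 176

Answer: 176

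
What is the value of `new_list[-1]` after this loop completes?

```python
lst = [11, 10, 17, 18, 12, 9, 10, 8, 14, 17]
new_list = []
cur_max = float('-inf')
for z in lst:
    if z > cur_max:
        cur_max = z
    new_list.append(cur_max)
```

Running max ends at 18
`new_list` takes the values: [] → [11] → [11, 11] → [11, 11, 17] → [11, 11, 17, 18] → [11, 11, 17, 18, 18] → [11, 11, 17, 18, 18, 18] → [11, 11, 17, 18, 18, 18, 18] → [11, 11, 17, 18, 18, 18, 18, 18] → [11, 11, 17, 18, 18, 18, 18, 18, 18] → [11, 11, 17, 18, 18, 18, 18, 18, 18, 18]
So `new_list[-1]` = 18

Answer: 18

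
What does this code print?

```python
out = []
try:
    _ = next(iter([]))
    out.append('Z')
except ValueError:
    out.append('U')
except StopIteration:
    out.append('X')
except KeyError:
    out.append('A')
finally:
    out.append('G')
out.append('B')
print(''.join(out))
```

Execution trace: 'X' (except StopIteration) → 'G' (finally) → 'B' (after the try/except). Output: XGB

Answer: XGB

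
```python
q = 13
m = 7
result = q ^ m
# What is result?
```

Trace:
`q = 13` → q = 13
`m = 7` → m = 7
`result = q ^ m` → result = 10
So result = 10

Answer: 10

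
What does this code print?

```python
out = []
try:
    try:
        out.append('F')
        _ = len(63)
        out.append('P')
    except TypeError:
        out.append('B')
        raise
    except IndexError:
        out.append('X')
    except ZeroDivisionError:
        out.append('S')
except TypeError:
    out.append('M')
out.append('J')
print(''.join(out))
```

Execution trace: 'F' (inner try body) → 'B' (inner except TypeError) → 'M' (outer except TypeError) → 'J' (after the try/except). Output: FBMJ

Answer: FBMJ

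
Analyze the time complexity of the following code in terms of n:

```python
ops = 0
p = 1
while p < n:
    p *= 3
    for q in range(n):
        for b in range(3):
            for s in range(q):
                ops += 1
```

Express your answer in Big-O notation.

Each loop level contributes: log n × n × 1 × n. Multiplying the contributions gives O(n^2 log n).

Answer: O(n^2 log n)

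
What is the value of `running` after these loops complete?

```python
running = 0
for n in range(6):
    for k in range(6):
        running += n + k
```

Sum of all n+k for n,k in 6x6
`running` takes the values: 0 → 1 → 3 → 6 → 10 → 15 → 16 → 18 → 21 → 25 → 30 → 36 → 38 → 41 → 45 → 50 → 56 → 63 → 66 → 70 → 75 → 81 → 88 → 96 → 100 → 105 → 111 → 118 → 126 → 135 → 140 → 146 → 153 → 161 → 170 → 180

Answer: 180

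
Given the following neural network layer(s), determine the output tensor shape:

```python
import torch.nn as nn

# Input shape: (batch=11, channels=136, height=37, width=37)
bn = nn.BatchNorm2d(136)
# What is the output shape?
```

Input: (11, 136, 37, 37) -> Output: (11, 136, 37, 37)

Answer: (11, 136, 37, 37)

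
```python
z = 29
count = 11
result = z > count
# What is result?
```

Trace:
`z = 29` → z = 29
`count = 11` → count = 11
`result = z > count` → result = True
So result = True

Answer: True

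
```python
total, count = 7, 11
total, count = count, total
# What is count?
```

Trace:
`total, count = 7, 11` → total = 7; count = 11
`total, count = count, total` → total = 11; count = 7
So count = 7

Answer: 7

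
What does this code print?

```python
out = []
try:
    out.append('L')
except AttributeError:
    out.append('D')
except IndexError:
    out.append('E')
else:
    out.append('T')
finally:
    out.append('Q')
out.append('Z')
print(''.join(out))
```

Execution trace: 'L' (try body, no exception) → 'T' (else) → 'Q' (finally) → 'Z' (after the try/except). Output: LTQZ

Answer: LTQZ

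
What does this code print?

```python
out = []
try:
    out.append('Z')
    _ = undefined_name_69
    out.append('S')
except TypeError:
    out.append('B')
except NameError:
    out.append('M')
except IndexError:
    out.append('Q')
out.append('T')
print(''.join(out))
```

Execution trace: 'Z' (try body) → 'M' (except NameError) → 'T' (after the try/except). Output: ZMT

Answer: ZMT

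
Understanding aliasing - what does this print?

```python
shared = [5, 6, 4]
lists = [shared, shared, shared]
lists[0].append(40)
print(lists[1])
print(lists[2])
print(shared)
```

Key concept: list of same reference.
Step by step:
`shared = [5, 6, 4]` → shared = [5, 6, 4]
`lists = [shared, shared, shared]` → lists = [[5, 6, 4], [5, 6, 4], [5, 6, 4]]
`lists[0].append(40)` → shared = [5, 6, 4, 40]; lists = [[5, 6, 4, 40], [5, 6, 4, 40], [5, 6, 4, 40]]
`print(lists[1])` → prints [5, 6, 4, 40]
`print(lists[2])` → prints [5, 6, 4, 40]
`print(shared)` → prints [5, 6, 4, 40]

Answer:
[5, 6, 4, 40]
[5, 6, 4, 40]
[5, 6, 4, 40]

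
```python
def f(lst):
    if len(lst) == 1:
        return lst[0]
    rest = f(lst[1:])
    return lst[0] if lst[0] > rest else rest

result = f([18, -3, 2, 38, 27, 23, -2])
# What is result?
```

Recursive max over [18, -3, 2, 38, 27, 23, -2] = 38

Answer: 38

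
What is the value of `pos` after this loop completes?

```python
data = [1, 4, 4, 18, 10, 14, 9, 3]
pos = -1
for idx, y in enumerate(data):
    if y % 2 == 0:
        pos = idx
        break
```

First even number index in [1, 4, 4, 18, 10, 14, 9, 3]
`pos` takes the values: -1 → 1

Answer: 1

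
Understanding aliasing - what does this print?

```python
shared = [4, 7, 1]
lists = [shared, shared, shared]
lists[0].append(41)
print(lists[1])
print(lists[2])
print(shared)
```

Key concept: list of same reference.
Step by step:
`shared = [4, 7, 1]` → shared = [4, 7, 1]
`lists = [shared, shared, shared]` → lists = [[4, 7, 1], [4, 7, 1], [4, 7, 1]]
`lists[0].append(41)` → shared = [4, 7, 1, 41]; lists = [[4, 7, 1, 41], [4, 7, 1, 41], [4, 7, 1, 41]]
`print(lists[1])` → prints [4, 7, 1, 41]
`print(lists[2])` → prints [4, 7, 1, 41]
`print(shared)` → prints [4, 7, 1, 41]

Answer:
[4, 7, 1, 41]
[4, 7, 1, 41]
[4, 7, 1, 41]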